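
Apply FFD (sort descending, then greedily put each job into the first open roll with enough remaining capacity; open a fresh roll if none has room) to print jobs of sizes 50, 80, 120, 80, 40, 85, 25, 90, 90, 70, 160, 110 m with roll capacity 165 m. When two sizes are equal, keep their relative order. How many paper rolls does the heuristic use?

Sorted descending: 160, 120, 110, 90, 90, 85, 80, 80, 70, 50, 40, 25.
  160 → roll 1 (new)  [load 160/165]
  120 → roll 2 (new)  [load 120/165]
  110 → roll 3 (new)  [load 110/165]
  90 → roll 4 (new)  [load 90/165]
  90 → roll 5 (new)  [load 90/165]
  85 → roll 6 (new)  [load 85/165]
  80 → roll 6  [load 165/165]
  80 → roll 7 (new)  [load 80/165]
  70 → roll 4  [load 160/165]
  50 → roll 3  [load 160/165]
  40 → roll 2  [load 160/165]
  25 → roll 5  [load 115/165]
7 paper rolls opened.

7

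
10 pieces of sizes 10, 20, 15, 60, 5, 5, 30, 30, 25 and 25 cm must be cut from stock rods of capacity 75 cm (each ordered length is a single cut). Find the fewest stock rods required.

Total = 60 + 30 + 30 + 25 + 25 + 20 + 15 + 10 + 5 + 5 = 225 cm.
Lower bound: ⌈225/75⌉ = 3 stock rods.
A packing using 3 stock rods:
  stock rod 1: 60 + 15 = 75
  stock rod 2: 30 + 30 + 10 + 5 = 75
  stock rod 3: 25 + 25 + 20 + 5 = 75
This matches the lower bound, so 3 is optimal.

3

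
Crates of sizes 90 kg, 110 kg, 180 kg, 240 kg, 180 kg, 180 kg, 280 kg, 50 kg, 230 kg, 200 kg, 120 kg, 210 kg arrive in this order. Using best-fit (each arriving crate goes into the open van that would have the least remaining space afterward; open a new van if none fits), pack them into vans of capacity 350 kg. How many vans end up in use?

  90 → van 1 (new)  [load 90/350]
  110 → van 1  [load 200/350]
  180 → van 2 (new)  [load 180/350]
  240 → van 3 (new)  [load 240/350]
  180 → van 4 (new)  [load 180/350]
  180 → van 5 (new)  [load 180/350]
  280 → van 6 (new)  [load 280/350]
  50 → van 6  [load 330/350]
  230 → van 7 (new)  [load 230/350]
  200 → van 8 (new)  [load 200/350]
  120 → van 7  [load 350/350]
  210 → van 9 (new)  [load 210/350]
9 vans opened.

9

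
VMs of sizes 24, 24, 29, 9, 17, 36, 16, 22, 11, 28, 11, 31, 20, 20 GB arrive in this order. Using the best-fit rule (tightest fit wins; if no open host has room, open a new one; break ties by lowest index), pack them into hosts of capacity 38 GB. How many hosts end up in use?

10

  24 → host 1 (new)  [load 24/38]
  24 → host 2 (new)  [load 24/38]
  29 → host 3 (new)  [load 29/38]
  9 → host 3  [load 38/38]
  17 → host 4 (new)  [load 17/38]
  36 → host 5 (new)  [load 36/38]
  16 → host 4  [load 33/38]
  22 → host 6 (new)  [load 22/38]
  11 → host 1  [load 35/38]
  28 → host 7 (new)  [load 28/38]
  11 → host 2  [load 35/38]
  31 → host 8 (new)  [load 31/38]
  20 → host 9 (new)  [load 20/38]
  20 → host 10 (new)  [load 20/38]
10 hosts opened.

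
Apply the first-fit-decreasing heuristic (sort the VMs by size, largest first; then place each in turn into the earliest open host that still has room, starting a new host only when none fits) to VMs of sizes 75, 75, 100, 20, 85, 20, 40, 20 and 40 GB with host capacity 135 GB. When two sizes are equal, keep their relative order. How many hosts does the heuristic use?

4

Sorted descending: 100, 85, 75, 75, 40, 40, 20, 20, 20.
  100 → host 1 (new)  [load 100/135]
  85 → host 2 (new)  [load 85/135]
  75 → host 3 (new)  [load 75/135]
  75 → host 4 (new)  [load 75/135]
  40 → host 2  [load 125/135]
  40 → host 3  [load 115/135]
  20 → host 1  [load 120/135]
  20 → host 3  [load 135/135]
  20 → host 4  [load 95/135]
4 hosts opened.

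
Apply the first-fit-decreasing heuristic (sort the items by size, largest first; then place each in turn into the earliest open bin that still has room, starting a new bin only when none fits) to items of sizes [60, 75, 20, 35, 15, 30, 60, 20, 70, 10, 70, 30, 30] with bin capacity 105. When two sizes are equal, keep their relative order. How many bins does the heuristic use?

6

Sorted descending: 75, 70, 70, 60, 60, 35, 30, 30, 30, 20, 20, 15, 10.
  75 → bin 1 (new)  [load 75/105]
  70 → bin 2 (new)  [load 70/105]
  70 → bin 3 (new)  [load 70/105]
  60 → bin 4 (new)  [load 60/105]
  60 → bin 5 (new)  [load 60/105]
  35 → bin 2  [load 105/105]
  30 → bin 1  [load 105/105]
  30 → bin 3  [load 100/105]
  30 → bin 4  [load 90/105]
  20 → bin 5  [load 80/105]
  20 → bin 5  [load 100/105]
  15 → bin 4  [load 105/105]
  10 → bin 6 (new)  [load 10/105]
6 bins opened.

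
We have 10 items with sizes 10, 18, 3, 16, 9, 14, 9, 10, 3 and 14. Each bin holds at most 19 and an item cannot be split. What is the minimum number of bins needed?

6

Total = 18 + 16 + 14 + 14 + 10 + 10 + 9 + 9 + 3 + 3 = 106.
Lower bound: ⌈106/19⌉ = 6 bins.
A packing using 6 bins:
  bin 1: 18 = 18
  bin 2: 16 + 3 = 19
  bin 3: 14 + 3 = 17
  bin 4: 14 = 14
  bin 5: 10 + 9 = 19
  bin 6: 10 + 9 = 19
This matches the lower bound, so 6 is optimal.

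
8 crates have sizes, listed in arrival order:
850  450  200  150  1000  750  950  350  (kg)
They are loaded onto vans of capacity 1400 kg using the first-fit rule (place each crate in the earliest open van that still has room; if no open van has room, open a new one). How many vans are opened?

4

  850 → van 1 (new)  [load 850/1400]
  450 → van 1  [load 1300/1400]
  200 → van 2 (new)  [load 200/1400]
  150 → van 2  [load 350/1400]
  1000 → van 2  [load 1350/1400]
  750 → van 3 (new)  [load 750/1400]
  950 → van 4 (new)  [load 950/1400]
  350 → van 3  [load 1100/1400]
4 vans opened.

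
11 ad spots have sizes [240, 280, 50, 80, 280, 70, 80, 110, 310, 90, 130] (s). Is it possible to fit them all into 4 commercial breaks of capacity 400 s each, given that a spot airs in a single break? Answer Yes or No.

No

Total = 1720 s; ⌈1720/400⌉ = 5.
At least 5 commercial breaks are required, but only 4 are allowed.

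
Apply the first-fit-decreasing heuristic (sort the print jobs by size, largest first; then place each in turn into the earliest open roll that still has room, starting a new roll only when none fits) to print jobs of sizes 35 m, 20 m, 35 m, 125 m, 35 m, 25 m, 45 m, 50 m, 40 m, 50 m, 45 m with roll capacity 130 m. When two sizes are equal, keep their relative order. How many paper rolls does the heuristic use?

4

Sorted descending: 125, 50, 50, 45, 45, 40, 35, 35, 35, 25, 20.
  125 → roll 1 (new)  [load 125/130]
  50 → roll 2 (new)  [load 50/130]
  50 → roll 2  [load 100/130]
  45 → roll 3 (new)  [load 45/130]
  45 → roll 3  [load 90/130]
  40 → roll 3  [load 130/130]
  35 → roll 4 (new)  [load 35/130]
  35 → roll 4  [load 70/130]
  35 → roll 4  [load 105/130]
  25 → roll 2  [load 125/130]
  20 → roll 4  [load 125/130]
4 paper rolls opened.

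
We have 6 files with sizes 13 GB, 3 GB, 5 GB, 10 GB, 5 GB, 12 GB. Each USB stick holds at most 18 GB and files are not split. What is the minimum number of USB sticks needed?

Total = 13 + 12 + 10 + 5 + 5 + 3 = 48 GB.
Lower bound: ⌈48/18⌉ = 3 USB sticks.
A packing using 3 USB sticks:
  USB stick 1: 13 + 5 = 18
  USB stick 2: 12 + 5 = 17
  USB stick 3: 10 + 3 = 13
This matches the lower bound, so 3 is optimal.

3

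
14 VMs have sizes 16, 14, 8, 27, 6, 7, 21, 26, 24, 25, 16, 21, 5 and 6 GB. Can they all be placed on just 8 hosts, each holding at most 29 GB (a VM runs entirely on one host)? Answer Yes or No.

Total = 222 GB; ⌈222/29⌉ = 8.
The bound of 8 does not rule out 8, but exhaustive search shows no assignment into 8 hosts of capacity 29 GB exists — the minimum is 9.

No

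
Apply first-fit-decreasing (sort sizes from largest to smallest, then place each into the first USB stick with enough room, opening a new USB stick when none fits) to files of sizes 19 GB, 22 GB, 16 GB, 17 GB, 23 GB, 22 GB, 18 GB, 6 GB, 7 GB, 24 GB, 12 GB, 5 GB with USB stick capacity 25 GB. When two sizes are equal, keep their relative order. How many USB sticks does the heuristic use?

Sorted descending: 24, 23, 22, 22, 19, 18, 17, 16, 12, 7, 6, 5.
  24 → USB stick 1 (new)  [load 24/25]
  23 → USB stick 2 (new)  [load 23/25]
  22 → USB stick 3 (new)  [load 22/25]
  22 → USB stick 4 (new)  [load 22/25]
  19 → USB stick 5 (new)  [load 19/25]
  18 → USB stick 6 (new)  [load 18/25]
  17 → USB stick 7 (new)  [load 17/25]
  16 → USB stick 8 (new)  [load 16/25]
  12 → USB stick 9 (new)  [load 12/25]
  7 → USB stick 6  [load 25/25]
  6 → USB stick 5  [load 25/25]
  5 → USB stick 7  [load 22/25]
9 USB sticks opened.

9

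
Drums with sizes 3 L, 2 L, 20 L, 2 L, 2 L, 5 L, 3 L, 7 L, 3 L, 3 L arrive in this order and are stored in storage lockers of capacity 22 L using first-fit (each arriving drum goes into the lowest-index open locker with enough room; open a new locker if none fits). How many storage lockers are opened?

  3 → locker 1 (new)  [load 3/22]
  2 → locker 1  [load 5/22]
  20 → locker 2 (new)  [load 20/22]
  2 → locker 1  [load 7/22]
  2 → locker 1  [load 9/22]
  5 → locker 1  [load 14/22]
  3 → locker 1  [load 17/22]
  7 → locker 3 (new)  [load 7/22]
  3 → locker 1  [load 20/22]
  3 → locker 3  [load 10/22]
3 storage lockers opened.

3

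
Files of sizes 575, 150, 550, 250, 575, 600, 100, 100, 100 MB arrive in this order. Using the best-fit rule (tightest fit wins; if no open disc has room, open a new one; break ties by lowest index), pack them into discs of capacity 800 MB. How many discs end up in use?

  575 → disc 1 (new)  [load 575/800]
  150 → disc 1  [load 725/800]
  550 → disc 2 (new)  [load 550/800]
  250 → disc 2  [load 800/800]
  575 → disc 3 (new)  [load 575/800]
  600 → disc 4 (new)  [load 600/800]
  100 → disc 4  [load 700/800]
  100 → disc 4  [load 800/800]
  100 → disc 3  [load 675/800]
4 discs opened.

4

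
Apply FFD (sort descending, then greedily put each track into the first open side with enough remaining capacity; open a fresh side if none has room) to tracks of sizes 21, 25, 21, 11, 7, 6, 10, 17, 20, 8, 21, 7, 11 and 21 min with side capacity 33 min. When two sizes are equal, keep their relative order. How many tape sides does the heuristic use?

7

Sorted descending: 25, 21, 21, 21, 21, 20, 17, 11, 11, 10, 8, 7, 7, 6.
  25 → side 1 (new)  [load 25/33]
  21 → side 2 (new)  [load 21/33]
  21 → side 3 (new)  [load 21/33]
  21 → side 4 (new)  [load 21/33]
  21 → side 5 (new)  [load 21/33]
  20 → side 6 (new)  [load 20/33]
  17 → side 7 (new)  [load 17/33]
  11 → side 2  [load 32/33]
  11 → side 3  [load 32/33]
  10 → side 4  [load 31/33]
  8 → side 1  [load 33/33]
  7 → side 5  [load 28/33]
  7 → side 6  [load 27/33]
  6 → side 6  [load 33/33]
7 tape sides opened.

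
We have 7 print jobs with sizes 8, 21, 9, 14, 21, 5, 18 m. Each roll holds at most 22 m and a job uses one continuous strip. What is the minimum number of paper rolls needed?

5

Total = 21 + 21 + 18 + 14 + 9 + 8 + 5 = 96 m.
Lower bound: ⌈96/22⌉ = 5 paper rolls.
A packing using 5 paper rolls:
  roll 1: 21 = 21
  roll 2: 21 = 21
  roll 3: 18 = 18
  roll 4: 14 + 8 = 22
  roll 5: 9 + 5 = 14
This matches the lower bound, so 5 is optimal.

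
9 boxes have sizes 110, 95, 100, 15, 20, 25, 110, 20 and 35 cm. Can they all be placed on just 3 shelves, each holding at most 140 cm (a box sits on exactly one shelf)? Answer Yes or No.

No

Total = 530 cm; ⌈530/140⌉ = 4.
At least 4 shelves are required, but only 3 are allowed.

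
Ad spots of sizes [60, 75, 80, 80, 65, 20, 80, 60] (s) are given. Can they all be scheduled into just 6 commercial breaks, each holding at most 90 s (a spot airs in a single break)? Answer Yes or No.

No

Total = 520 s; ⌈520/90⌉ = 6.
7 ad spots each exceed half the capacity and cannot share a break, forcing at least 7 commercial breaks.
At least 7 commercial breaks are required, but only 6 are allowed.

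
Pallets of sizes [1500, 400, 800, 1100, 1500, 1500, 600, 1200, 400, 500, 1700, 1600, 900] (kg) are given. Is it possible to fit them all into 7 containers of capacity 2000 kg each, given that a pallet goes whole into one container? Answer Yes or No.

Total = 13700 kg; ⌈13700/2000⌉ = 7.
The bound of 7 does not rule out 7, but exhaustive search shows no assignment into 7 containers of capacity 2000 kg exists — the minimum is 8.

No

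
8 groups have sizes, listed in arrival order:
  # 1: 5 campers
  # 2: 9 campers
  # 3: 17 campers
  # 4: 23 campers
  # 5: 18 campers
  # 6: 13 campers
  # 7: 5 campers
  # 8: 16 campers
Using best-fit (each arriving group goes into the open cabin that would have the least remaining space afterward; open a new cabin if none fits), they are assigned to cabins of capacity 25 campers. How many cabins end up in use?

  5 → cabin 1 (new)  [load 5/25]
  9 → cabin 1  [load 14/25]
  17 → cabin 2 (new)  [load 17/25]
  23 → cabin 3 (new)  [load 23/25]
  18 → cabin 4 (new)  [load 18/25]
  13 → cabin 5 (new)  [load 13/25]
  5 → cabin 4  [load 23/25]
  16 → cabin 6 (new)  [load 16/25]
6 cabins opened.

6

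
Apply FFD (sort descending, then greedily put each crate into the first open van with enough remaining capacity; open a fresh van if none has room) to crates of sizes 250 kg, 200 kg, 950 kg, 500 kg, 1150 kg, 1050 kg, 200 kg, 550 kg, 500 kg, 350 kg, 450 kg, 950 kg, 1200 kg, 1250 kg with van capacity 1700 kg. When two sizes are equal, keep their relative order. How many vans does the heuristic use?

6

Sorted descending: 1250, 1200, 1150, 1050, 950, 950, 550, 500, 500, 450, 350, 250, 200, 200.
  1250 → van 1 (new)  [load 1250/1700]
  1200 → van 2 (new)  [load 1200/1700]
  1150 → van 3 (new)  [load 1150/1700]
  1050 → van 4 (new)  [load 1050/1700]
  950 → van 5 (new)  [load 950/1700]
  950 → van 6 (new)  [load 950/1700]
  550 → van 3  [load 1700/1700]
  500 → van 2  [load 1700/1700]
  500 → van 4  [load 1550/1700]
  450 → van 1  [load 1700/1700]
  350 → van 5  [load 1300/1700]
  250 → van 5  [load 1550/1700]
  200 → van 6  [load 1150/1700]
  200 → van 6  [load 1350/1700]
6 vans opened.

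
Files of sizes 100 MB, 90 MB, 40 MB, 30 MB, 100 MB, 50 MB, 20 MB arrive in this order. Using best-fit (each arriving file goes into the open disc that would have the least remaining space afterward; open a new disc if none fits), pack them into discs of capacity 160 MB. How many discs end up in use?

3

  100 → disc 1 (new)  [load 100/160]
  90 → disc 2 (new)  [load 90/160]
  40 → disc 1  [load 140/160]
  30 → disc 2  [load 120/160]
  100 → disc 3 (new)  [load 100/160]
  50 → disc 3  [load 150/160]
  20 → disc 1  [load 160/160]
3 discs opened.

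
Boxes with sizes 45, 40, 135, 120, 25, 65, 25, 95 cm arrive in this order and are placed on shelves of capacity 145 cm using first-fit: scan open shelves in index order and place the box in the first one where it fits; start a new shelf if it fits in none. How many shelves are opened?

5

  45 → shelf 1 (new)  [load 45/145]
  40 → shelf 1  [load 85/145]
  135 → shelf 2 (new)  [load 135/145]
  120 → shelf 3 (new)  [load 120/145]
  25 → shelf 1  [load 110/145]
  65 → shelf 4 (new)  [load 65/145]
  25 → shelf 1  [load 135/145]
  95 → shelf 5 (new)  [load 95/145]
5 shelves opened.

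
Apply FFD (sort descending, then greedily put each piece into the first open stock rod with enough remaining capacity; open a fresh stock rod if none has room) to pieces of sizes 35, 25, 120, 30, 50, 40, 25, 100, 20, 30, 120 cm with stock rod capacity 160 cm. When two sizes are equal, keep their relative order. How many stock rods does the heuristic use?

4

Sorted descending: 120, 120, 100, 50, 40, 35, 30, 30, 25, 25, 20.
  120 → stock rod 1 (new)  [load 120/160]
  120 → stock rod 2 (new)  [load 120/160]
  100 → stock rod 3 (new)  [load 100/160]
  50 → stock rod 3  [load 150/160]
  40 → stock rod 1  [load 160/160]
  35 → stock rod 2  [load 155/160]
  30 → stock rod 4 (new)  [load 30/160]
  30 → stock rod 4  [load 60/160]
  25 → stock rod 4  [load 85/160]
  25 → stock rod 4  [load 110/160]
  20 → stock rod 4  [load 130/160]
4 stock rods opened.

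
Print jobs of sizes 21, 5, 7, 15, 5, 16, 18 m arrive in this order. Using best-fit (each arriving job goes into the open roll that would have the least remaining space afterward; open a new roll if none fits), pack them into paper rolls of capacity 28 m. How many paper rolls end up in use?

  21 → roll 1 (new)  [load 21/28]
  5 → roll 1  [load 26/28]
  7 → roll 2 (new)  [load 7/28]
  15 → roll 2  [load 22/28]
  5 → roll 2  [load 27/28]
  16 → roll 3 (new)  [load 16/28]
  18 → roll 4 (new)  [load 18/28]
4 paper rolls opened.

4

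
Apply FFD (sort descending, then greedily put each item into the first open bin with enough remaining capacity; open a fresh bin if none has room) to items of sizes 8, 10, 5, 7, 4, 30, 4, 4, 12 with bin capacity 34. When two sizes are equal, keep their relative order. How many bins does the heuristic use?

3

Sorted descending: 30, 12, 10, 8, 7, 5, 4, 4, 4.
  30 → bin 1 (new)  [load 30/34]
  12 → bin 2 (new)  [load 12/34]
  10 → bin 2  [load 22/34]
  8 → bin 2  [load 30/34]
  7 → bin 3 (new)  [load 7/34]
  5 → bin 3  [load 12/34]
  4 → bin 1  [load 34/34]
  4 → bin 2  [load 34/34]
  4 → bin 3  [load 16/34]
3 bins opened.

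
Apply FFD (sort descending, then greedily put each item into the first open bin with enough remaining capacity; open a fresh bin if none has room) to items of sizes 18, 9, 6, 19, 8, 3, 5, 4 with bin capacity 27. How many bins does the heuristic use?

3

Sorted descending: 19, 18, 9, 8, 6, 5, 4, 3.
  19 → bin 1 (new)  [load 19/27]
  18 → bin 2 (new)  [load 18/27]
  9 → bin 2  [load 27/27]
  8 → bin 1  [load 27/27]
  6 → bin 3 (new)  [load 6/27]
  5 → bin 3  [load 11/27]
  4 → bin 3  [load 15/27]
  3 → bin 3  [load 18/27]
3 bins opened.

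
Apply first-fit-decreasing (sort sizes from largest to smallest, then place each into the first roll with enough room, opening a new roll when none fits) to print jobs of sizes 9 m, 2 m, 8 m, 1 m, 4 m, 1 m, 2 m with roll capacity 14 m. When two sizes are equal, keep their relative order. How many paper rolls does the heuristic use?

Sorted descending: 9, 8, 4, 2, 2, 1, 1.
  9 → roll 1 (new)  [load 9/14]
  8 → roll 2 (new)  [load 8/14]
  4 → roll 1  [load 13/14]
  2 → roll 2  [load 10/14]
  2 → roll 2  [load 12/14]
  1 → roll 1  [load 14/14]
  1 → roll 2  [load 13/14]
2 paper rolls opened.

2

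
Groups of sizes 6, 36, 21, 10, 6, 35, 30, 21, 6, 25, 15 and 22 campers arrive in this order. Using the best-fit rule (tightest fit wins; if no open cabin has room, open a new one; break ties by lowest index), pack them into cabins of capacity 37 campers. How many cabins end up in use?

  6 → cabin 1 (new)  [load 6/37]
  36 → cabin 2 (new)  [load 36/37]
  21 → cabin 1  [load 27/37]
  10 → cabin 1  [load 37/37]
  6 → cabin 3 (new)  [load 6/37]
  35 → cabin 4 (new)  [load 35/37]
  30 → cabin 3  [load 36/37]
  21 → cabin 5 (new)  [load 21/37]
  6 → cabin 5  [load 27/37]
  25 → cabin 6 (new)  [load 25/37]
  15 → cabin 7 (new)  [load 15/37]
  22 → cabin 7  [load 37/37]
7 cabins opened.

7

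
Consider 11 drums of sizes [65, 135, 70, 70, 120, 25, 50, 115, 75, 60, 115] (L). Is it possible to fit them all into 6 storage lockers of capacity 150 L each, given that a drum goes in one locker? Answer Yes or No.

No

Total = 900 L; ⌈900/150⌉ = 6.
The bound of 6 does not rule out 6, but exhaustive search shows no assignment into 6 storage lockers of capacity 150 L exists — the minimum is 7.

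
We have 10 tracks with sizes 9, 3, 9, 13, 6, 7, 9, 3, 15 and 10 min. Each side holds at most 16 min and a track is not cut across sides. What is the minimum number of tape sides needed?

Total = 15 + 13 + 10 + 9 + 9 + 9 + 7 + 6 + 3 + 3 = 84 min.
Lower bound: ⌈84/16⌉ = 6 tape sides.
A packing using 6 tape sides:
  side 1: 15 = 15
  side 2: 13 + 3 = 16
  side 3: 10 + 6 = 16
  side 4: 9 + 7 = 16
  side 5: 9 + 3 = 12
  side 6: 9 = 9
This matches the lower bound, so 6 is optimal.

6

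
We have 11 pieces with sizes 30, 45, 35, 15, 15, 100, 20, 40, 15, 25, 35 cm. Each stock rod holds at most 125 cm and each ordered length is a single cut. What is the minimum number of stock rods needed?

Total = 100 + 45 + 40 + 35 + 35 + 30 + 25 + 20 + 15 + 15 + 15 = 375 cm.
Lower bound: ⌈375/125⌉ = 3 stock rods.
A packing using 3 stock rods:
  stock rod 1: 100 + 25 = 125
  stock rod 2: 45 + 35 + 30 + 15 = 125
  stock rod 3: 40 + 35 + 20 + 15 + 15 = 125
This matches the lower bound, so 3 is optimal.

3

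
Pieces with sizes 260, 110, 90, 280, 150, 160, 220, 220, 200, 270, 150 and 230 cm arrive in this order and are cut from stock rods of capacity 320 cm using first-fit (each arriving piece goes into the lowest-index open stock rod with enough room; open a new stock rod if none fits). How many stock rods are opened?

10

  260 → stock rod 1 (new)  [load 260/320]
  110 → stock rod 2 (new)  [load 110/320]
  90 → stock rod 2  [load 200/320]
  280 → stock rod 3 (new)  [load 280/320]
  150 → stock rod 4 (new)  [load 150/320]
  160 → stock rod 4  [load 310/320]
  220 → stock rod 5 (new)  [load 220/320]
  220 → stock rod 6 (new)  [load 220/320]
  200 → stock rod 7 (new)  [load 200/320]
  270 → stock rod 8 (new)  [load 270/320]
  150 → stock rod 9 (new)  [load 150/320]
  230 → stock rod 10 (new)  [load 230/320]
10 stock rods opened.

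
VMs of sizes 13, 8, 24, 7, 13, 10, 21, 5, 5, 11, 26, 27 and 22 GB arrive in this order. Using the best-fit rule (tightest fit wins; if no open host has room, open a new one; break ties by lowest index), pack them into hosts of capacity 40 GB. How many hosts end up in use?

  13 → host 1 (new)  [load 13/40]
  8 → host 1  [load 21/40]
  24 → host 2 (new)  [load 24/40]
  7 → host 2  [load 31/40]
  13 → host 1  [load 34/40]
  10 → host 3 (new)  [load 10/40]
  21 → host 3  [load 31/40]
  5 → host 1  [load 39/40]
  5 → host 2  [load 36/40]
  11 → host 4 (new)  [load 11/40]
  26 → host 4  [load 37/40]
  27 → host 5 (new)  [load 27/40]
  22 → host 6 (new)  [load 22/40]
6 hosts opened.

6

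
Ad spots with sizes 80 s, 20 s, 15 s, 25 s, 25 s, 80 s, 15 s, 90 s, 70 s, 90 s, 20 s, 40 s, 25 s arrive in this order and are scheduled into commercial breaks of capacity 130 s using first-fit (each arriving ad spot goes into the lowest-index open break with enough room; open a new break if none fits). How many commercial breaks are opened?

5

  80 → break 1 (new)  [load 80/130]
  20 → break 1  [load 100/130]
  15 → break 1  [load 115/130]
  25 → break 2 (new)  [load 25/130]
  25 → break 2  [load 50/130]
  80 → break 2  [load 130/130]
  15 → break 1  [load 130/130]
  90 → break 3 (new)  [load 90/130]
  70 → break 4 (new)  [load 70/130]
  90 → break 5 (new)  [load 90/130]
  20 → break 3  [load 110/130]
  40 → break 4  [load 110/130]
  25 → break 5  [load 115/130]
5 commercial breaks opened.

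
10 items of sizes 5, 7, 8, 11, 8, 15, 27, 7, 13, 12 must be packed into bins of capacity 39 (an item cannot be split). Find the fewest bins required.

Total = 27 + 15 + 13 + 12 + 11 + 8 + 8 + 7 + 7 + 5 = 113.
Lower bound: ⌈113/39⌉ = 3 bins.
A packing using 3 bins:
  bin 1: 27 + 12 = 39
  bin 2: 15 + 13 + 11 = 39
  bin 3: 8 + 8 + 7 + 7 + 5 = 35
This matches the lower bound, so 3 is optimal.

3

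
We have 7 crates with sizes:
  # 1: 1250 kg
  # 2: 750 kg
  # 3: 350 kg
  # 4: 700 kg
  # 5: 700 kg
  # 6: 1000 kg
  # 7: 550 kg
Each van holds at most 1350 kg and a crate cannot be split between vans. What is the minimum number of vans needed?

Total = 1250 + 1000 + 750 + 700 + 700 + 550 + 350 = 5300 kg.
Lower bound: ⌈5300/1350⌉ = 4 vans.
Also, 5 crates each exceed 675 kg, and no two of those can share a van, so at least 5 vans are needed.
A packing using 5 vans:
  van 1: 1250 = 1250
  van 2: 1000 + 350 = 1350
  van 3: 750 + 550 = 1300
  van 4: 700 = 700
  van 5: 700 = 700
This matches the lower bound, so 5 is optimal.

5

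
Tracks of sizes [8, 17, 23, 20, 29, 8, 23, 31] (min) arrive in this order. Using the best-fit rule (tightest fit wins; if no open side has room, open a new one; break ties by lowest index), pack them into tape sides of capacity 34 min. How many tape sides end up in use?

  8 → side 1 (new)  [load 8/34]
  17 → side 1  [load 25/34]
  23 → side 2 (new)  [load 23/34]
  20 → side 3 (new)  [load 20/34]
  29 → side 4 (new)  [load 29/34]
  8 → side 1  [load 33/34]
  23 → side 5 (new)  [load 23/34]
  31 → side 6 (new)  [load 31/34]
6 tape sides opened.

6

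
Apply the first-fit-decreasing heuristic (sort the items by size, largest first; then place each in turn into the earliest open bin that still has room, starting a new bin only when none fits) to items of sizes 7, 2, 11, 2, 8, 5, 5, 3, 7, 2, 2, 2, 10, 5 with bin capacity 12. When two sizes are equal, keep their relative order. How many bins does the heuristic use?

7

Sorted descending: 11, 10, 8, 7, 7, 5, 5, 5, 3, 2, 2, 2, 2, 2.
  11 → bin 1 (new)  [load 11/12]
  10 → bin 2 (new)  [load 10/12]
  8 → bin 3 (new)  [load 8/12]
  7 → bin 4 (new)  [load 7/12]
  7 → bin 5 (new)  [load 7/12]
  5 → bin 4  [load 12/12]
  5 → bin 5  [load 12/12]
  5 → bin 6 (new)  [load 5/12]
  3 → bin 3  [load 11/12]
  2 → bin 2  [load 12/12]
  2 → bin 6  [load 7/12]
  2 → bin 6  [load 9/12]
  2 → bin 6  [load 11/12]
  2 → bin 7 (new)  [load 2/12]
7 bins opened.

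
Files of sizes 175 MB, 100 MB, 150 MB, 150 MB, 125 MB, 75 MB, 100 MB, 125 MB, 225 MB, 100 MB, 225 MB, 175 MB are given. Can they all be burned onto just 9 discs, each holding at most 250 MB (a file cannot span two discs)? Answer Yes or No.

Yes

A valid assignment using 8 discs:
  disc 1: 225 = 225
  disc 2: 225 = 225
  disc 3: 175 + 75 = 250
  disc 4: 175 = 175
  disc 5: 150 + 100 = 250
  disc 6: 150 + 100 = 250
  disc 7: 125 + 125 = 250
  disc 8: 100 = 100
That uses only 8 ≤ 9, so 9 discs are enough.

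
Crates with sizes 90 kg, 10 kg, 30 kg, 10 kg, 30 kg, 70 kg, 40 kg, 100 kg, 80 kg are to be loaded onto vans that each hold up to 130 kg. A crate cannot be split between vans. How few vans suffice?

4

Total = 100 + 90 + 80 + 70 + 40 + 30 + 30 + 10 + 10 = 460 kg.
Lower bound: ⌈460/130⌉ = 4 vans.
A packing using 4 vans:
  van 1: 100 + 30 = 130
  van 2: 90 + 40 = 130
  van 3: 80 + 30 + 10 + 10 = 130
  van 4: 70 = 70
This matches the lower bound, so 4 is optimal.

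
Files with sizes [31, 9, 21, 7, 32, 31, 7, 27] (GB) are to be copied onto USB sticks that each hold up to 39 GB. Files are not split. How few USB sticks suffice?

5

Total = 32 + 31 + 31 + 27 + 21 + 9 + 7 + 7 = 165 GB.
Lower bound: ⌈165/39⌉ = 5 USB sticks.
A packing using 5 USB sticks:
  USB stick 1: 32 + 7 = 39
  USB stick 2: 31 + 7 = 38
  USB stick 3: 31 = 31
  USB stick 4: 27 + 9 = 36
  USB stick 5: 21 = 21
This matches the lower bound, so 5 is optimal.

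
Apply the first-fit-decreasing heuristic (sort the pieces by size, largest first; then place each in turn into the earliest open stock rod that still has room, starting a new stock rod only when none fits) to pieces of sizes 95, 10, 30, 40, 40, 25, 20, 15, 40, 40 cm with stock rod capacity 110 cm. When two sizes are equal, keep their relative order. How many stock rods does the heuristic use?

4

Sorted descending: 95, 40, 40, 40, 40, 30, 25, 20, 15, 10.
  95 → stock rod 1 (new)  [load 95/110]
  40 → stock rod 2 (new)  [load 40/110]
  40 → stock rod 2  [load 80/110]
  40 → stock rod 3 (new)  [load 40/110]
  40 → stock rod 3  [load 80/110]
  30 → stock rod 2  [load 110/110]
  25 → stock rod 3  [load 105/110]
  20 → stock rod 4 (new)  [load 20/110]
  15 → stock rod 1  [load 110/110]
  10 → stock rod 4  [load 30/110]
4 stock rods opened.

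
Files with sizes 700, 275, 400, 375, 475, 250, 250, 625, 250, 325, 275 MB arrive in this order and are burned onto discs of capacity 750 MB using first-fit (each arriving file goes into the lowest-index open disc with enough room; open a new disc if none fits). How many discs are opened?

  700 → disc 1 (new)  [load 700/750]
  275 → disc 2 (new)  [load 275/750]
  400 → disc 2  [load 675/750]
  375 → disc 3 (new)  [load 375/750]
  475 → disc 4 (new)  [load 475/750]
  250 → disc 3  [load 625/750]
  250 → disc 4  [load 725/750]
  625 → disc 5 (new)  [load 625/750]
  250 → disc 6 (new)  [load 250/750]
  325 → disc 6  [load 575/750]
  275 → disc 7 (new)  [load 275/750]
7 discs opened.

7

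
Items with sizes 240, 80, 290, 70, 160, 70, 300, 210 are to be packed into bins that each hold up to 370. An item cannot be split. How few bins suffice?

Total = 300 + 290 + 240 + 210 + 160 + 80 + 70 + 70 = 1420.
Lower bound: ⌈1420/370⌉ = 4 bins.
A packing using 4 bins:
  bin 1: 300 + 70 = 370
  bin 2: 290 + 80 = 370
  bin 3: 240 + 70 = 310
  bin 4: 210 + 160 = 370
This matches the lower bound, so 4 is optimal.

4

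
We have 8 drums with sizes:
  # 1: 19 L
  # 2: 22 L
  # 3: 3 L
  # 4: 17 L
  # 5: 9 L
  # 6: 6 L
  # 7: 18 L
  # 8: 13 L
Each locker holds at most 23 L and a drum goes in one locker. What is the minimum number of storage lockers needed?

Total = 22 + 19 + 18 + 17 + 13 + 9 + 6 + 3 = 107 L.
Lower bound: ⌈107/23⌉ = 5 storage lockers.
A packing using 5 storage lockers:
  locker 1: 22 = 22
  locker 2: 19 + 3 = 22
  locker 3: 18 = 18
  locker 4: 17 + 6 = 23
  locker 5: 13 + 9 = 22
This matches the lower bound, so 5 is optimal.

5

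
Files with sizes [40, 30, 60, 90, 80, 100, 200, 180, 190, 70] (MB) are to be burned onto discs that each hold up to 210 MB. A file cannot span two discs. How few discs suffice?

Total = 200 + 190 + 180 + 100 + 90 + 80 + 70 + 60 + 40 + 30 = 1040 MB.
Lower bound: ⌈1040/210⌉ = 5 discs.
A packing using 6 discs:
  disc 1: 200 = 200
  disc 2: 190 = 190
  disc 3: 180 + 30 = 210
  disc 4: 100 + 90 = 190
  disc 5: 80 + 70 + 60 = 210
  disc 6: 40 = 40
No arrangement into 5 discs stays within capacity, so 6 is optimal.

6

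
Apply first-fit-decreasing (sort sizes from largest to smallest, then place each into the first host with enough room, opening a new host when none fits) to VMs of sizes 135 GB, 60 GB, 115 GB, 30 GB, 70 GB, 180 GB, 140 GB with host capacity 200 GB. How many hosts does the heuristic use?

4

Sorted descending: 180, 140, 135, 115, 70, 60, 30.
  180 → host 1 (new)  [load 180/200]
  140 → host 2 (new)  [load 140/200]
  135 → host 3 (new)  [load 135/200]
  115 → host 4 (new)  [load 115/200]
  70 → host 4  [load 185/200]
  60 → host 2  [load 200/200]
  30 → host 3  [load 165/200]
4 hosts opened.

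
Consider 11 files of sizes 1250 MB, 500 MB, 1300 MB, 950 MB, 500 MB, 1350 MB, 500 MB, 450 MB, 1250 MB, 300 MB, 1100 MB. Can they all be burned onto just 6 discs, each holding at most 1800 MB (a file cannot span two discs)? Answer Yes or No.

A valid assignment using 6 discs:
  disc 1: 1350 + 450 = 1800
  disc 2: 1300 + 500 = 1800
  disc 3: 1250 + 500 = 1750
  disc 4: 1250 + 500 = 1750
  disc 5: 1100 + 300 = 1400
  disc 6: 950 = 950
Every load is within 1800 MB, so 6 discs suffice.

Yes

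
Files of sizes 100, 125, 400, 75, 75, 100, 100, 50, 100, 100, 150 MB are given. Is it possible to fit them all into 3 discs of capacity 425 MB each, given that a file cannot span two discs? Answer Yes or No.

Total = 1375 MB; ⌈1375/425⌉ = 4.
At least 4 discs are required, but only 3 are allowed.

No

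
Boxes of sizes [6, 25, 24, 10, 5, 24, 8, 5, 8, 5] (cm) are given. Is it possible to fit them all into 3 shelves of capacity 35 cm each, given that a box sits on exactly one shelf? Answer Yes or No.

No

Total = 120 cm; ⌈120/35⌉ = 4.
At least 4 shelves are required, but only 3 are allowed.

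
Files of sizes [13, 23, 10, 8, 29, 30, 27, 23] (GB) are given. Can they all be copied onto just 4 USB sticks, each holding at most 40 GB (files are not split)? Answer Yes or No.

Total = 163 GB; ⌈163/40⌉ = 5.
At least 5 USB sticks are required, but only 4 are allowed.

No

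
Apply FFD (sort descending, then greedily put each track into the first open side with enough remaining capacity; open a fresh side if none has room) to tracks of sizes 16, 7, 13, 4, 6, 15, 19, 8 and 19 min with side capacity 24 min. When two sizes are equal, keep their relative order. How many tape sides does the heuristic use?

5

Sorted descending: 19, 19, 16, 15, 13, 8, 7, 6, 4.
  19 → side 1 (new)  [load 19/24]
  19 → side 2 (new)  [load 19/24]
  16 → side 3 (new)  [load 16/24]
  15 → side 4 (new)  [load 15/24]
  13 → side 5 (new)  [load 13/24]
  8 → side 3  [load 24/24]
  7 → side 4  [load 22/24]
  6 → side 5  [load 19/24]
  4 → side 1  [load 23/24]
5 tape sides opened.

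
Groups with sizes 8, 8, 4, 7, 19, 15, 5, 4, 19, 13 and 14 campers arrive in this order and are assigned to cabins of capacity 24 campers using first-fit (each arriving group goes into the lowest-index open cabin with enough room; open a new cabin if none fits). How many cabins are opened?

6

  8 → cabin 1 (new)  [load 8/24]
  8 → cabin 1  [load 16/24]
  4 → cabin 1  [load 20/24]
  7 → cabin 2 (new)  [load 7/24]
  19 → cabin 3 (new)  [load 19/24]
  15 → cabin 2  [load 22/24]
  5 → cabin 3  [load 24/24]
  4 → cabin 1  [load 24/24]
  19 → cabin 4 (new)  [load 19/24]
  13 → cabin 5 (new)  [load 13/24]
  14 → cabin 6 (new)  [load 14/24]
6 cabins opened.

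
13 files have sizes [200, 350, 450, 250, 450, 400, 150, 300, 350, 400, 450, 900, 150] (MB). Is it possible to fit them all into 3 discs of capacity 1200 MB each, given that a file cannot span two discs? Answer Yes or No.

No

Total = 4800 MB; ⌈4800/1200⌉ = 4.
At least 4 discs are required, but only 3 are allowed.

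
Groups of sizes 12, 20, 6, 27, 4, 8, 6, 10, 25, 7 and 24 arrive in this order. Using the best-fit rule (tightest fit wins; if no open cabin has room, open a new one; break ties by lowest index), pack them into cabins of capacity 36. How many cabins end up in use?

  12 → cabin 1 (new)  [load 12/36]
  20 → cabin 1  [load 32/36]
  6 → cabin 2 (new)  [load 6/36]
  27 → cabin 2  [load 33/36]
  4 → cabin 1  [load 36/36]
  8 → cabin 3 (new)  [load 8/36]
  6 → cabin 3  [load 14/36]
  10 → cabin 3  [load 24/36]
  25 → cabin 4 (new)  [load 25/36]
  7 → cabin 4  [load 32/36]
  24 → cabin 5 (new)  [load 24/36]
5 cabins opened.

5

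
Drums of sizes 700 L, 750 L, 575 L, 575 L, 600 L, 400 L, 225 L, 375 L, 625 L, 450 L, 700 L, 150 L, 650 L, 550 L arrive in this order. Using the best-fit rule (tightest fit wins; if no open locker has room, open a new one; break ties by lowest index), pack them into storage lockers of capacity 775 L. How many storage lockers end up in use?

  700 → locker 1 (new)  [load 700/775]
  750 → locker 2 (new)  [load 750/775]
  575 → locker 3 (new)  [load 575/775]
  575 → locker 4 (new)  [load 575/775]
  600 → locker 5 (new)  [load 600/775]
  400 → locker 6 (new)  [load 400/775]
  225 → locker 6  [load 625/775]
  375 → locker 7 (new)  [load 375/775]
  625 → locker 8 (new)  [load 625/775]
  450 → locker 9 (new)  [load 450/775]
  700 → locker 10 (new)  [load 700/775]
  150 → locker 6  [load 775/775]
  650 → locker 11 (new)  [load 650/775]
  550 → locker 12 (new)  [load 550/775]
12 storage lockers opened.

12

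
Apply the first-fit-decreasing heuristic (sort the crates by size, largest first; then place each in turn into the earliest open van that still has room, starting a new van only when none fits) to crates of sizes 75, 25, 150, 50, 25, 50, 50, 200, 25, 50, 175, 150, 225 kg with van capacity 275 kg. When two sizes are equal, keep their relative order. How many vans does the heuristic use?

5

Sorted descending: 225, 200, 175, 150, 150, 75, 50, 50, 50, 50, 25, 25, 25.
  225 → van 1 (new)  [load 225/275]
  200 → van 2 (new)  [load 200/275]
  175 → van 3 (new)  [load 175/275]
  150 → van 4 (new)  [load 150/275]
  150 → van 5 (new)  [load 150/275]
  75 → van 2  [load 275/275]
  50 → van 1  [load 275/275]
  50 → van 3  [load 225/275]
  50 → van 3  [load 275/275]
  50 → van 4  [load 200/275]
  25 → van 4  [load 225/275]
  25 → van 4  [load 250/275]
  25 → van 4  [load 275/275]
5 vans opened.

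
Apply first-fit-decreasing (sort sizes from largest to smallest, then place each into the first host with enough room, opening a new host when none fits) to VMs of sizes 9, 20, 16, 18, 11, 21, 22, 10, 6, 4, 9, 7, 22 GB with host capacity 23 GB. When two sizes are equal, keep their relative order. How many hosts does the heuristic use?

9

Sorted descending: 22, 22, 21, 20, 18, 16, 11, 10, 9, 9, 7, 6, 4.
  22 → host 1 (new)  [load 22/23]
  22 → host 2 (new)  [load 22/23]
  21 → host 3 (new)  [load 21/23]
  20 → host 4 (new)  [load 20/23]
  18 → host 5 (new)  [load 18/23]
  16 → host 6 (new)  [load 16/23]
  11 → host 7 (new)  [load 11/23]
  10 → host 7  [load 21/23]
  9 → host 8 (new)  [load 9/23]
  9 → host 8  [load 18/23]
  7 → host 6  [load 23/23]
  6 → host 9 (new)  [load 6/23]
  4 → host 5  [load 22/23]
9 hosts opened.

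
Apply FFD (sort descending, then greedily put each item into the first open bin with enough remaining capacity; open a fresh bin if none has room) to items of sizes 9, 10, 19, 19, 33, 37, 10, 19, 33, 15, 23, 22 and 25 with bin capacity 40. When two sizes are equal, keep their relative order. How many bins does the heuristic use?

Sorted descending: 37, 33, 33, 25, 23, 22, 19, 19, 19, 15, 10, 10, 9.
  37 → bin 1 (new)  [load 37/40]
  33 → bin 2 (new)  [load 33/40]
  33 → bin 3 (new)  [load 33/40]
  25 → bin 4 (new)  [load 25/40]
  23 → bin 5 (new)  [load 23/40]
  22 → bin 6 (new)  [load 22/40]
  19 → bin 7 (new)  [load 19/40]
  19 → bin 7  [load 38/40]
  19 → bin 8 (new)  [load 19/40]
  15 → bin 4  [load 40/40]
  10 → bin 5  [load 33/40]
  10 → bin 6  [load 32/40]
  9 → bin 8  [load 28/40]
8 bins opened.

8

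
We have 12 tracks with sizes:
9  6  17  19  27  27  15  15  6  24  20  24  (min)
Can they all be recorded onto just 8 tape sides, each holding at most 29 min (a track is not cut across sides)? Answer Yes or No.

Total = 209 min; ⌈209/29⌉ = 8.
9 tracks each exceed half the capacity and cannot share a side, forcing at least 9 tape sides.
At least 9 tape sides are required, but only 8 are allowed.

No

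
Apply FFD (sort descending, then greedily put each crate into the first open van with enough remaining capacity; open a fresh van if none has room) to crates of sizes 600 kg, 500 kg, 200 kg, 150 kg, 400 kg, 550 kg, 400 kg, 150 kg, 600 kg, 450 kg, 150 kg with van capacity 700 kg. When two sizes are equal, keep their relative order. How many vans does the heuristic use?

Sorted descending: 600, 600, 550, 500, 450, 400, 400, 200, 150, 150, 150.
  600 → van 1 (new)  [load 600/700]
  600 → van 2 (new)  [load 600/700]
  550 → van 3 (new)  [load 550/700]
  500 → van 4 (new)  [load 500/700]
  450 → van 5 (new)  [load 450/700]
  400 → van 6 (new)  [load 400/700]
  400 → van 7 (new)  [load 400/700]
  200 → van 4  [load 700/700]
  150 → van 3  [load 700/700]
  150 → van 5  [load 600/700]
  150 → van 6  [load 550/700]
7 vans opened.

7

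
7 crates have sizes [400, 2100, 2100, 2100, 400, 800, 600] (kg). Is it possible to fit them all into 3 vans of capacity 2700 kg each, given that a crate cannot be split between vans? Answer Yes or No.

Total = 8500 kg; ⌈8500/2700⌉ = 4.
At least 4 vans are required, but only 3 are allowed.

No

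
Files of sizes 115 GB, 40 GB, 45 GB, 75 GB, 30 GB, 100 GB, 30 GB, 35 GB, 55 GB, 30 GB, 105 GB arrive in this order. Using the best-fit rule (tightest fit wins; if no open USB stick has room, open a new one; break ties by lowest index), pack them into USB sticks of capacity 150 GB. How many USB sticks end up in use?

  115 → USB stick 1 (new)  [load 115/150]
  40 → USB stick 2 (new)  [load 40/150]
  45 → USB stick 2  [load 85/150]
  75 → USB stick 3 (new)  [load 75/150]
  30 → USB stick 1  [load 145/150]
  100 → USB stick 4 (new)  [load 100/150]
  30 → USB stick 4  [load 130/150]
  35 → USB stick 2  [load 120/150]
  55 → USB stick 3  [load 130/150]
  30 → USB stick 2  [load 150/150]
  105 → USB stick 5 (new)  [load 105/150]
5 USB sticks opened.

5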